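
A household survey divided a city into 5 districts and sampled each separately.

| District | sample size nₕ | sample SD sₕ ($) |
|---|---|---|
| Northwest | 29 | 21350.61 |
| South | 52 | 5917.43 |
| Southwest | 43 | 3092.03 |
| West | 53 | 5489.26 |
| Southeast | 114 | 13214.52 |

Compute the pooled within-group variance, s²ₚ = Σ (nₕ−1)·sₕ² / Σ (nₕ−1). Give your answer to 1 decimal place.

Northwest: (29−1)·21350.61² = 28·455848547.3721 = 12763759326.4188
South: (52−1)·5917.43² = 51·35015977.8049 = 1785814868.0499
Southwest: (43−1)·3092.03² = 42·9560649.5209 = 401547279.8778
West: (53−1)·5489.26² = 52·30131975.3476 = 1566862718.0752
Southeast: (114−1)·13214.52² = 113·174623538.8304 = 19732459887.8352
Numerator = 36250444080.2569; denominator = Σ(nₕ−1) = 286.
s²ₚ = 36250444080.2569/286 = 126749804.476... → 126749804.5.

126749804.5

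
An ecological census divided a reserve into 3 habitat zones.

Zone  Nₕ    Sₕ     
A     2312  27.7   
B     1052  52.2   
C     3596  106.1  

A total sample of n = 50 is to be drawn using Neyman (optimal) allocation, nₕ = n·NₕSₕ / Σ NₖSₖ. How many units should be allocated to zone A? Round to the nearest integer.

6

Σ NₕSₕ = 2312·27.7 + 1052·52.2 + 3596·106.1 = 500492.4.
Share for A: 64042.4/500492.4 = 0.12796.
n_A = 50 × 0.12796 = 6.398... → 6.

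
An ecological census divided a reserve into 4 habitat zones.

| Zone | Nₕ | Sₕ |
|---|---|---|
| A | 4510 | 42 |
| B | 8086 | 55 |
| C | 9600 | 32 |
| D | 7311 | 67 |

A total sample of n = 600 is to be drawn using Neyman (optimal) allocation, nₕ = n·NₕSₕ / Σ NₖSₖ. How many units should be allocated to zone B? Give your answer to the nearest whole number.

A: NₕSₕ = 4510·42 = 189420
B: NₕSₕ = 8086·55 = 444730
C: NₕSₕ = 9600·32 = 307200
D: NₕSₕ = 7311·67 = 489837
Σ NₕSₕ = 1431187.
n_B = 600·444730/1431187 = 186.445... → 186.

186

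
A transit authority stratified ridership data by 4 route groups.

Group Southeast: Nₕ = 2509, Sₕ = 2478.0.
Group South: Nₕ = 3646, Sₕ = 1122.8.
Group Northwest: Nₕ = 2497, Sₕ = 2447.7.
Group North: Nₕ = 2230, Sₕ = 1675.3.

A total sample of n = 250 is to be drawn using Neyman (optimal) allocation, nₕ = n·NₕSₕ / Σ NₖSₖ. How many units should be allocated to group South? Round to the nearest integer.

51

Southeast: NₕSₕ = 2509·2478.0 = 6217302
South: NₕSₕ = 3646·1122.8 = 4093728.8
Northwest: NₕSₕ = 2497·2447.7 = 6111906.9
North: NₕSₕ = 2230·1675.3 = 3735919
Σ NₕSₕ = 20158856.7.
n_South = 250·4093728.8/20158856.7 = 50.768... → 51.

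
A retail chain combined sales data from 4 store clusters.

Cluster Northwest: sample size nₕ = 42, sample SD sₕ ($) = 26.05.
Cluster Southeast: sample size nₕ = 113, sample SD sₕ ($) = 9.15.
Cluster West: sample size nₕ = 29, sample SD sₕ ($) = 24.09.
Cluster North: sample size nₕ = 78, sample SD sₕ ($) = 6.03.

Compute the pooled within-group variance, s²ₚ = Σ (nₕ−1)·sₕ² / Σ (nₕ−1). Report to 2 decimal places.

218.02

Northwest: (42−1)·26.05² = 41·678.6025 = 27822.7025
Southeast: (113−1)·9.15² = 112·83.7225 = 9376.92
West: (29−1)·24.09² = 28·580.3281 = 16249.1868
North: (78−1)·6.03² = 77·36.3609 = 2799.7893
Numerator = 56248.5986; denominator = Σ(nₕ−1) = 258.
s²ₚ = 56248.5986/258 = 218.0178... → 218.02.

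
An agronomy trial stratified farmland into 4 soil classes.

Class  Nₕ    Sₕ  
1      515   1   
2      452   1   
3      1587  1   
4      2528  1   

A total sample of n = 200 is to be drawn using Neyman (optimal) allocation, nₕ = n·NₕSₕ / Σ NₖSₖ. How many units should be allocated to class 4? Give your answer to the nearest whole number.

1: NₕSₕ = 515·1 = 515
2: NₕSₕ = 452·1 = 452
3: NₕSₕ = 1587·1 = 1587
4: NₕSₕ = 2528·1 = 2528
Σ NₕSₕ = 5082.
n_4 = 200·2528/5082 = 99.488... → 99.

99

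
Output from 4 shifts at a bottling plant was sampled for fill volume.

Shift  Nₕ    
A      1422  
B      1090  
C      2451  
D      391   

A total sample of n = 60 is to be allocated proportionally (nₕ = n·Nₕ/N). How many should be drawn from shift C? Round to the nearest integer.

N = 1422 + 1090 + 2451 + 391 = 5354.
n_C = 60·2451/5354 = 27.467... → 27.

27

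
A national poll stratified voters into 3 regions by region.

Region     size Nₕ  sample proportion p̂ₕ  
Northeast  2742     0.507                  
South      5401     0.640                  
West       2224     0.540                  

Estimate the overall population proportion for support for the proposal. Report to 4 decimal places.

N = 2742 + 5401 + 2224 = 10367.
Overall proportion = Σ (Nₕ/N)·p̂ₕ.
Σ Nₕp̂ₕ = 1390.194 + 3456.64 + 1200.96 = 6047.794.
6047.794 / 10367 = 0.583370... → 0.5834.

0.5834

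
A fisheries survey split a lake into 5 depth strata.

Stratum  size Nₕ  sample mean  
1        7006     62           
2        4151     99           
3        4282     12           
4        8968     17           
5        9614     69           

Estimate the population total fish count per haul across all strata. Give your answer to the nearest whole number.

1: 7006·62 = 434372
2: 4151·99 = 410949
3: 4282·12 = 51384
4: 8968·17 = 152456
5: 9614·69 = 663366
τ̂ = Σ Nₕx̄ₕ = 1712527.

1712527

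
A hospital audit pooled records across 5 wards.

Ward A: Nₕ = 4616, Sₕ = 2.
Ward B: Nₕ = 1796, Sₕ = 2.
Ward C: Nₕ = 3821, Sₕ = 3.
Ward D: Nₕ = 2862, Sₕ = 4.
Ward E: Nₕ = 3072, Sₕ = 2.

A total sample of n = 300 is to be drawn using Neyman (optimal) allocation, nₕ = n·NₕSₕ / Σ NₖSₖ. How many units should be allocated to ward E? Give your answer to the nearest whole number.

Σ NₕSₕ = 4616·2 + 1796·2 + 3821·3 + 2862·4 + 3072·2 = 41879.
Share for E: 6144/41879 = 0.14671.
n_E = 300 × 0.14671 = 44.013... → 44.

44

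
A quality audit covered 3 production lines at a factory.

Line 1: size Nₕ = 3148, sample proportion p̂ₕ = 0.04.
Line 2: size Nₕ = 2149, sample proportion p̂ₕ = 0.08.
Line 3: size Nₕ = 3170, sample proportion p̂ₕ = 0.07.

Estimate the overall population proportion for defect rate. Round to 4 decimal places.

0.0614

N = 3148 + 2149 + 3170 = 8467.
Overall proportion = Σ (Nₕ/N)·p̂ₕ.
Σ Nₕp̂ₕ = 125.92 + 171.92 + 221.9 = 519.74.
519.74 / 8467 = 0.061384... → 0.0614.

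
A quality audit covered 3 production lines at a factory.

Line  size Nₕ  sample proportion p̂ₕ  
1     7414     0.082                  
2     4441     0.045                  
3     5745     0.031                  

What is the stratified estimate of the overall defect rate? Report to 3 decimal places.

0.056

Wₕ = Nₕ/N with N = 17600: 0.4213, 0.2523, 0.3264.
p̂_st = 0.4213·0.082 + 0.2523·0.045 + 0.3264·0.031 ≈ 0.05602... → 0.056.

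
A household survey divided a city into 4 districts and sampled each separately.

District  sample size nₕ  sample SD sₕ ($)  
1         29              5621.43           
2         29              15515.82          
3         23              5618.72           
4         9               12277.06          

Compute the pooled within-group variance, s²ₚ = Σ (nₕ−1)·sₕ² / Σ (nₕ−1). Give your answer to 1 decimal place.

1: (29−1)·5621.43² = 28·31600475.2449 = 884813306.8572
2: (29−1)·15515.82² = 28·240740670.2724 = 6740738767.6272
3: (23−1)·5618.72² = 22·31570014.4384 = 694540317.6448
4: (9−1)·12277.06² = 8·150726202.2436 = 1205809617.9488
Numerator = 9525902010.078; denominator = Σ(nₕ−1) = 86.
s²ₚ = 9525902010.078/86 = 110766302.443... → 110766302.4.

110766302.4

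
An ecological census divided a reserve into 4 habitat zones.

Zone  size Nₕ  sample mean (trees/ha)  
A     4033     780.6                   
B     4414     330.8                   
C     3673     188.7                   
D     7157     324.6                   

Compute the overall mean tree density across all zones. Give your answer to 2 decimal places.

x̄_st = (Σ Nₕx̄ₕ) / (Σ Nₕ) = (4033·780.6 + 4414·330.8 + 3673·188.7 + 7157·324.6) / 19277
= 7624568.3 / 19277 = 395.5267... → 395.53.

395.53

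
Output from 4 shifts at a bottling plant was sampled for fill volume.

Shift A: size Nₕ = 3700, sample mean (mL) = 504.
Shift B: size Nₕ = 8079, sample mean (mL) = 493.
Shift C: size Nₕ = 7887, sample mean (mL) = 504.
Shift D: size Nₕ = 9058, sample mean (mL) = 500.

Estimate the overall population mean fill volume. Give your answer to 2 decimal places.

N = 28724; weights Wₕ = Nₕ/N = (0.1288, 0.2813, 0.2746, 0.3153).
x̄_st = Σ Wₕ·x̄ₕ = 0.1288·504 + 0.2813·493 + 0.2746·504 + 0.3153·500 ≈ 499.6447...
→ 499.64.

499.64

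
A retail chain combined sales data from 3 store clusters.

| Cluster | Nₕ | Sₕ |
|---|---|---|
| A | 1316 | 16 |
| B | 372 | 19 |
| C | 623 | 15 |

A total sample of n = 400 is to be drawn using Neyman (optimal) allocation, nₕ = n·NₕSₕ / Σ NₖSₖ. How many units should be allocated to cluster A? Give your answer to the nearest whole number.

A: NₕSₕ = 1316·16 = 21056
B: NₕSₕ = 372·19 = 7068
C: NₕSₕ = 623·15 = 9345
Σ NₕSₕ = 37469.
n_A = 400·21056/37469 = 224.783... → 225.

225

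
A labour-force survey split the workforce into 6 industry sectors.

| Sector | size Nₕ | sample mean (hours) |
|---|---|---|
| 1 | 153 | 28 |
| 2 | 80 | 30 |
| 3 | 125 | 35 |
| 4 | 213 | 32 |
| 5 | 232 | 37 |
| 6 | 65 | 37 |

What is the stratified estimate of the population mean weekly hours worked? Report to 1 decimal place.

33.3

N = 153 + 80 + 125 + 213 + 232 + 65 = 868.
Overall mean = Σ (Nₕ/N)·x̄ₕ — weight by population share, not a simple average.
Σ Nₕx̄ₕ = 153·28 + 80·30 + 125·35 + 213·32 + 232·37 + 65·37 = 4284 + 2400 + 4375 + 6816 + 8584 + 2405 = 28864.
Divide by N: 28864 / 868 = 33.253... → 33.3.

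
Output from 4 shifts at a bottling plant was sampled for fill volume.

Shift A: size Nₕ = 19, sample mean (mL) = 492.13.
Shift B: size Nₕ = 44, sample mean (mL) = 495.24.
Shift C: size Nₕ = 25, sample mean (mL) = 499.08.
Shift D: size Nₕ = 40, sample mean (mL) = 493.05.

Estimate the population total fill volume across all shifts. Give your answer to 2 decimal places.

A: 19·492.13 = 9350.47
B: 44·495.24 = 21790.56
C: 25·499.08 = 12477
D: 40·493.05 = 19722
τ̂ = Σ Nₕx̄ₕ = 63340.03.

63340.03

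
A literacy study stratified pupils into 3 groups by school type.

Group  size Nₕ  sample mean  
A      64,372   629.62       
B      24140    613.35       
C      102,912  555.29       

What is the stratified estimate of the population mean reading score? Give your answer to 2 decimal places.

N = 191424; weights Wₕ = Nₕ/N = (0.3363, 0.1261, 0.5376).
x̄_st = Σ Wₕ·x̄ₕ = 0.3363·629.62 + 0.1261·613.35 + 0.5376·555.29 ≈ 587.6075...
→ 587.61.

587.61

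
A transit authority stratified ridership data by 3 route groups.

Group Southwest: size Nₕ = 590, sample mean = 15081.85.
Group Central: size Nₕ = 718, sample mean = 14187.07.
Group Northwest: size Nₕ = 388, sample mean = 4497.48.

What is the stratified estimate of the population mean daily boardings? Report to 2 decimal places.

12281.62

N = 590 + 718 + 388 = 1696.
The stratified mean weights each stratum mean by its population share Nₕ/N.
Σ Nₕx̄ₕ = 590·15081.85 + 718·14187.07 + 388·4497.48 = 8898291.5 + 10186316.26 + 1745022.24 = 20829630.
Divide by N: 20829630 / 1696 = 12281.6215... → 12281.62.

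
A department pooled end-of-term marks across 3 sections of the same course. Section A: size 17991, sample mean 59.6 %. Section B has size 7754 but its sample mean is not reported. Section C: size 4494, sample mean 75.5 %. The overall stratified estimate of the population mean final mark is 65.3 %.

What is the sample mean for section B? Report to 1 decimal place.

N = 17991 + 7754 + 4494 = 30239.
Overall total = μ·N = 65.3·30239 = 1974606.7.
Subtract the known strata: 17991·59.6 + 4494·75.5 = 1411560.6.
Remaining total for section B: 1974606.7 − 1411560.6 = 563046.1.
Divide by its size: 563046.1 / 7754 = 72.614... → 72.6.

72.6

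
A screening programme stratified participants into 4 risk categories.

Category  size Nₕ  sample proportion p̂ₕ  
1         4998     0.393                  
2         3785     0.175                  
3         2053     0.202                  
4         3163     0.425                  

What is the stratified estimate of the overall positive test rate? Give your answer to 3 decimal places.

N = 4998 + 3785 + 2053 + 3163 = 13999.
Overall proportion = Σ (Nₕ/N)·p̂ₕ.
Σ Nₕp̂ₕ = 1964.214 + 662.375 + 414.706 + 1344.275 = 4385.57.
4385.57 / 13999 = 0.31328... → 0.313.

0.313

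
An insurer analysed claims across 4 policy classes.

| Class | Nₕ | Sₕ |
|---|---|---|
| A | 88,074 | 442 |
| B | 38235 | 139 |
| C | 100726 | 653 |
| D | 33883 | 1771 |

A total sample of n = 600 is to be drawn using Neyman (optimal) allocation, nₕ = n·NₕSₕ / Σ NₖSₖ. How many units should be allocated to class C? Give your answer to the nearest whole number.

232

Σ NₕSₕ = 88074·442 + 38235·139 + 100726·653 + 33883·1771 = 170024244.
Share for C: 65774078/170024244 = 0.38685.
n_C = 600 × 0.38685 = 232.111... → 232.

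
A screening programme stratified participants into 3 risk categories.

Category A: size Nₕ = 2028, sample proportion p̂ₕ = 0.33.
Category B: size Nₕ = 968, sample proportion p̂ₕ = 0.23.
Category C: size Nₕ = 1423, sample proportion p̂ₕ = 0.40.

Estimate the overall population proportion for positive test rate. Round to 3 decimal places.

0.331

Wₕ = Nₕ/N with N = 4419: 0.4589, 0.2191, 0.3220.
p̂_st = 0.4589·0.33 + 0.2191·0.23 + 0.3220·0.40 ≈ 0.33064... → 0.331.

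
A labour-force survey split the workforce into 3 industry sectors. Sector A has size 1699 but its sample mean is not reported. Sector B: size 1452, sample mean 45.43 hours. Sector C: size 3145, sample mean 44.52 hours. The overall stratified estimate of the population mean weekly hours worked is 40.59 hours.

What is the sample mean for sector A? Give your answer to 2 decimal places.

29.18

N = 1699 + 1452 + 3145 = 6296.
Overall total = μ·N = 40.59·6296 = 255554.64.
Subtract the known strata: 1452·45.43 + 3145·44.52 = 205979.76.
Remaining total for sector A: 255554.64 − 205979.76 = 49574.88.
Divide by its size: 49574.88 / 1699 = 29.1789... → 29.18.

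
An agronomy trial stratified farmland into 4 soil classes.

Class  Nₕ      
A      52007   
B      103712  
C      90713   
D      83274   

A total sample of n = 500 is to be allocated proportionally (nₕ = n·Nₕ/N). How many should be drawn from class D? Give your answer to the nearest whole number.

N = 52007 + 103712 + 90713 + 83274 = 329706.
n_D = 500·83274/329706 = 126.285... → 126.

126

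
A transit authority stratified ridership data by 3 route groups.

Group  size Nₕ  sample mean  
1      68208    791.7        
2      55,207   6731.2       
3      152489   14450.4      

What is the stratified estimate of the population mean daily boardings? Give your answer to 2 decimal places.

9529.17

x̄_st = (Σ Nₕx̄ₕ) / (Σ Nₕ) = (68208·791.7 + 55207·6731.2 + 152489·14450.4) / 275904
= 2629136677.6 / 275904 = 9529.1720... → 9529.17.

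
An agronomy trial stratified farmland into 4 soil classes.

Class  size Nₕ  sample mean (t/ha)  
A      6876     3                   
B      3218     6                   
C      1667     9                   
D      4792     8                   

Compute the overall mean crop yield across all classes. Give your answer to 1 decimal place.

x̄_st = (Σ Nₕx̄ₕ) / (Σ Nₕ) = (6876·3 + 3218·6 + 1667·9 + 4792·8) / 16553
= 93275 / 16553 = 5.635... → 5.6.

5.6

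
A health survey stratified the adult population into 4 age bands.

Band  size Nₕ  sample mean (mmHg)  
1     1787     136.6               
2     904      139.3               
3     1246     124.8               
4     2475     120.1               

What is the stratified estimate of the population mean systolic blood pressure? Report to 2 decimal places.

x̄_st = (Σ Nₕx̄ₕ) / (Σ Nₕ) = (1787·136.6 + 904·139.3 + 1246·124.8 + 2475·120.1) / 6412
= 822779.7 / 6412 = 128.3187... → 128.32.

128.32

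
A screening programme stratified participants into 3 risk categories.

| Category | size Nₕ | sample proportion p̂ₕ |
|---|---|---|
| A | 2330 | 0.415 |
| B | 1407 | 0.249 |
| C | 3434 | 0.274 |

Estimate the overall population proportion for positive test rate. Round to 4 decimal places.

Wₕ = Nₕ/N with N = 7171: 0.3249, 0.1962, 0.4789.
p̂_st = 0.3249·0.415 + 0.1962·0.249 + 0.4789·0.274 ≈ 0.314909... → 0.3149.

0.3149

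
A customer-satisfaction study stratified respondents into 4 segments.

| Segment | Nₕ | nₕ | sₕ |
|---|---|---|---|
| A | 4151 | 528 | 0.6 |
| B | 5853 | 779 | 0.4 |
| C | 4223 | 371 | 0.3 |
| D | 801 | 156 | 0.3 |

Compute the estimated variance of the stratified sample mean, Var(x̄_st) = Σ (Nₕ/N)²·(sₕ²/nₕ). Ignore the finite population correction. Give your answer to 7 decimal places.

N = 15028; Wₕ = Nₕ/N.
segment A: (4151/15028)²·0.6²/528 = 0.0000520202
segment B: (5853/15028)²·0.4²/779 = 0.0000311557
segment C: (4223/15028)²·0.3²/371 = 0.0000191562
segment D: (801/15028)²·0.3²/156 = 0.0000016390
Sum = 0.0001039710 → 0.0001040.

0.0001040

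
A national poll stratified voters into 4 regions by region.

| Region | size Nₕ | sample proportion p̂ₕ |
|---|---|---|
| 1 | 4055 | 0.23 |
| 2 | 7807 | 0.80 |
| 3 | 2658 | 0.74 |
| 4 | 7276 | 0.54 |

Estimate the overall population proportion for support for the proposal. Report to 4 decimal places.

0.5998

Wₕ = Nₕ/N with N = 21796: 0.1860, 0.3582, 0.1219, 0.3338.
p̂_st = 0.1860·0.23 + 0.3582·0.80 + 0.1219·0.74 + 0.3338·0.54 ≈ 0.599844... → 0.5998.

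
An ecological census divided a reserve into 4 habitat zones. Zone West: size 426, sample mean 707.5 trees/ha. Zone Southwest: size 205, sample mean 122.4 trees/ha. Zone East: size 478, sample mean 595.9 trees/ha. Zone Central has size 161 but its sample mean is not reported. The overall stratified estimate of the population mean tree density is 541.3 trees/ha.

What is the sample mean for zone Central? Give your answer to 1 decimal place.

N = 426 + 205 + 478 + 161 = 1270.
Overall total = μ·N = 541.3·1270 = 687451.
Subtract the known strata: 426·707.5 + 205·122.4 + 478·595.9 = 611327.2.
Remaining total for zone Central: 687451 − 611327.2 = 76123.8.
Divide by its size: 76123.8 / 161 = 472.819... → 472.8.

472.8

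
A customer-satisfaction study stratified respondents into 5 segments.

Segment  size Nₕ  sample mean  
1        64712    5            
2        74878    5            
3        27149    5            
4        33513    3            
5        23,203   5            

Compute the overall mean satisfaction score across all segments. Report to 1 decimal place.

4.7

N = 223455; weights Wₕ = Nₕ/N = (0.2896, 0.3351, 0.1215, 0.1500, 0.1038).
x̄_st = Σ Wₕ·x̄ₕ = 0.2896·5 + 0.3351·5 + 0.1215·5 + 0.1500·3 + 0.1038·5 ≈ 4.700...
→ 4.7.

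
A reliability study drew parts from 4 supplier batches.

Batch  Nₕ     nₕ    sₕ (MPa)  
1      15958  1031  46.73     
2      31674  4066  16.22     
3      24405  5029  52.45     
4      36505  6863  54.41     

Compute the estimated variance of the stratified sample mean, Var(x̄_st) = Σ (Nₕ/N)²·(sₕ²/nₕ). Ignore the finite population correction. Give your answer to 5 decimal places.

0.12774

N = 108542; Wₕ = Nₕ/N.
batch 1: (15958/108542)²·46.73²/1031 = 0.04578194
batch 2: (31674/108542)²·16.22²/4066 = 0.00550991
batch 3: (24405/108542)²·52.45²/5029 = 0.02765485
batch 4: (36505/108542)²·54.41²/6863 = 0.04879244
Sum = 0.12773914 → 0.12774.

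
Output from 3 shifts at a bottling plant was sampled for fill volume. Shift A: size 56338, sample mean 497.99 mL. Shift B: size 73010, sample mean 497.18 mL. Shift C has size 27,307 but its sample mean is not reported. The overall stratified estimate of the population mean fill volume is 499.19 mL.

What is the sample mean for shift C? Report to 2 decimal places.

507.04

N = 56338 + 73010 + 27307 = 156655.
Overall total = μ·N = 499.19·156655 = 78200609.45.
Subtract the known strata: 56338·497.99 + 73010·497.18 = 64354872.42.
Remaining total for shift C: 78200609.45 − 64354872.42 = 13845737.03.
Divide by its size: 13845737.03 / 27307 = 507.0398... → 507.04.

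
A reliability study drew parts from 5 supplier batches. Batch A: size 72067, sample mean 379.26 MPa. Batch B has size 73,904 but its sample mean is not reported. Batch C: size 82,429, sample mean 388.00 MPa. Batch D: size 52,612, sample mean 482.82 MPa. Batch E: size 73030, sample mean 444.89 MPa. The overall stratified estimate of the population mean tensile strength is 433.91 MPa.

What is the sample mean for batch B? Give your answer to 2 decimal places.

N = 72067 + 73904 + 82429 + 52612 + 73030 = 354042.
Overall total = μ·N = 433.91·354042 = 153622364.22.
Subtract the known strata: 72067·379.26 + 82429·388.00 + 52612·482.82 + 73030·444.89 = 117207024.96.
Remaining total for batch B: 153622364.22 − 117207024.96 = 36415339.26.
Divide by its size: 36415339.26 / 73904 = 492.7384... → 492.74.

492.74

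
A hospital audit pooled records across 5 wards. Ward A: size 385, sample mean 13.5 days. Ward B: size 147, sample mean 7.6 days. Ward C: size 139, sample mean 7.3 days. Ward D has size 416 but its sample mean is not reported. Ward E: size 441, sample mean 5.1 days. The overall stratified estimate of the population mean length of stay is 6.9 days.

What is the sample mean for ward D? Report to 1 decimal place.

2.3

Σ Nₕx̄ₕ = N·μ, so 416·x̄_D = 1528·6.9 − (385·13.5 + 147·7.6 + 139·7.3 + 441·5.1).
= 10543.2 − 9578.5 = 964.7.
x̄_D = 964.7 / 416 = 2.319... → 2.3.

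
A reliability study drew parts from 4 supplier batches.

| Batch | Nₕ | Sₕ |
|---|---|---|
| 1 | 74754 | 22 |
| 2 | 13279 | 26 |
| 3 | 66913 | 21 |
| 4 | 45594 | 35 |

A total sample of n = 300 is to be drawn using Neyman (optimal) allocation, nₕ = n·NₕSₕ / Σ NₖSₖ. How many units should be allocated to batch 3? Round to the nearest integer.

84

Σ NₕSₕ = 74754·22 + 13279·26 + 66913·21 + 45594·35 = 4990805.
Share for 3: 1405173/4990805 = 0.28155.
n_3 = 300 × 0.28155 = 84.466... → 84.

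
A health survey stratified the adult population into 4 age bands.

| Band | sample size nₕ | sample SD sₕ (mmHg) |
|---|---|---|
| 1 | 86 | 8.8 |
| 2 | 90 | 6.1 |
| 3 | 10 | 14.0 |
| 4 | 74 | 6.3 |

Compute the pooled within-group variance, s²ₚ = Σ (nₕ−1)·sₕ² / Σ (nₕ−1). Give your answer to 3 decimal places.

56.857

1: (86−1)·8.8² = 85·77.44 = 6582.4
2: (90−1)·6.1² = 89·37.21 = 3311.69
3: (10−1)·14.0² = 9·196 = 1764
4: (74−1)·6.3² = 73·39.69 = 2897.37
Numerator = 14555.46; denominator = Σ(nₕ−1) = 256.
s²ₚ = 14555.46/256 = 56.85727... → 56.857.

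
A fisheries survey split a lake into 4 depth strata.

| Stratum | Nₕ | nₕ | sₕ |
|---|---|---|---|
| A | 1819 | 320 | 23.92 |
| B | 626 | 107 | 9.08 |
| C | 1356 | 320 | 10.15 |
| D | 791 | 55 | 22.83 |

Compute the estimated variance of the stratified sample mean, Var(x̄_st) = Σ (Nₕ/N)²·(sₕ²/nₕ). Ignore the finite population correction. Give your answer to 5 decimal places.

0.60415

N = 4592; Wₕ = Nₕ/N.
stratum A: (1819/4592)²·23.92²/320 = 0.28056534
stratum B: (626/4592)²·9.08²/107 = 0.01431966
stratum C: (1356/4592)²·10.15²/320 = 0.02807358
stratum D: (791/4592)²·22.83²/55 = 0.28118901
Sum = 0.60414758 → 0.60415.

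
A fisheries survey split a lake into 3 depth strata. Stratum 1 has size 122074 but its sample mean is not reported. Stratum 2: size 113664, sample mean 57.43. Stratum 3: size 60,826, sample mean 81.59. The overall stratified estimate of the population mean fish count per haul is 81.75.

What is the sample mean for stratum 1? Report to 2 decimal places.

Σ Nₕx̄ₕ = N·μ, so 122074·x̄_1 = 296564·81.75 − (113664·57.43 + 60826·81.59).
= 24244107 − 11490516.86 = 12753590.14.
x̄_1 = 12753590.14 / 122074 = 104.4743... → 104.47.

104.47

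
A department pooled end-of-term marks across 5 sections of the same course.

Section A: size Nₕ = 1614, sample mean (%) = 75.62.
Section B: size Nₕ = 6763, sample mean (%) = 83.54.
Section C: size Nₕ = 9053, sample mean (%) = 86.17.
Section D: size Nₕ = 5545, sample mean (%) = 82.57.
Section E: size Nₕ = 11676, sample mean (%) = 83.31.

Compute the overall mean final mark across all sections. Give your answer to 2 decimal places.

x̄_st = (Σ Nₕx̄ₕ) / (Σ Nₕ) = (1614·75.62 + 6763·83.54 + 9053·86.17 + 5545·82.57 + 11676·83.31) / 34651
= 2897706.92 / 34651 = 83.6255... → 83.63.

83.63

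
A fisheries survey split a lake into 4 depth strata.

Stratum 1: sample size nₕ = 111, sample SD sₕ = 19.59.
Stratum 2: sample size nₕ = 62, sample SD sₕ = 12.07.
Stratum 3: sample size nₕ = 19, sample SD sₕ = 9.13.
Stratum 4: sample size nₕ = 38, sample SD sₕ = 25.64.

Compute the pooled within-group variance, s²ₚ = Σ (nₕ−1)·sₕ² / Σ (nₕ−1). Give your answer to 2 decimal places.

1: (111−1)·19.59² = 110·383.7681 = 42214.491
2: (62−1)·12.07² = 61·145.6849 = 8886.7789
3: (19−1)·9.13² = 18·83.3569 = 1500.4242
4: (38−1)·25.64² = 37·657.4096 = 24324.1552
Numerator = 76925.8493; denominator = Σ(nₕ−1) = 226.
s²ₚ = 76925.8493/226 = 340.3799... → 340.38.

340.38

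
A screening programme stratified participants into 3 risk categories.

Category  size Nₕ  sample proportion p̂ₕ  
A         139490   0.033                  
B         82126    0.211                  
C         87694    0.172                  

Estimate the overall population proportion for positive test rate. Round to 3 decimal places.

0.120

N = 139490 + 82126 + 87694 = 309310.
Overall proportion = Σ (Nₕ/N)·p̂ₕ.
Σ Nₕp̂ₕ = 4603.17 + 17328.586 + 15083.368 = 37015.124.
37015.124 / 309310 = 0.11967... → 0.120.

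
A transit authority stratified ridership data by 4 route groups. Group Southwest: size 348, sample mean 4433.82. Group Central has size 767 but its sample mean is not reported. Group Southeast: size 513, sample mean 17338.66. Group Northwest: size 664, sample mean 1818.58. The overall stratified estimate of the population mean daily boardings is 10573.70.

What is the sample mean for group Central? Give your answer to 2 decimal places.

N = 348 + 767 + 513 + 664 = 2292.
Overall total = μ·N = 10573.70·2292 = 24234920.4.
Subtract the known strata: 348·4433.82 + 513·17338.66 + 664·1818.58 = 11645239.06.
Remaining total for group Central: 24234920.4 − 11645239.06 = 12589681.34.
Divide by its size: 12589681.34 / 767 = 16414.1869... → 16414.19.

16414.19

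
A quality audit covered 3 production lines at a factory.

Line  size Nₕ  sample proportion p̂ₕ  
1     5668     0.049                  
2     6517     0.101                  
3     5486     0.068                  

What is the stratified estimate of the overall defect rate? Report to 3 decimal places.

0.074

N = 5668 + 6517 + 5486 = 17671.
Overall proportion = Σ (Nₕ/N)·p̂ₕ.
Σ Nₕp̂ₕ = 277.732 + 658.217 + 373.048 = 1308.997.
1308.997 / 17671 = 0.07408... → 0.074.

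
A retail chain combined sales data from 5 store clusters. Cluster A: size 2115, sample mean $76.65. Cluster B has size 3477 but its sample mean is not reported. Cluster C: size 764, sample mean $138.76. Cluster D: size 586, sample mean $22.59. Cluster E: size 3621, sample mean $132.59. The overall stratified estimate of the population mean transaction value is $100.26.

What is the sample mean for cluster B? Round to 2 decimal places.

Σ Nₕx̄ₕ = N·μ, so 3477·x̄_B = 10563·100.26 − (2115·76.65 + 764·138.76 + 586·22.59 + 3621·132.59).
= 1059046.38 − 761473.52 = 297572.86.
x̄_B = 297572.86 / 3477 = 85.5832... → 85.58.

85.58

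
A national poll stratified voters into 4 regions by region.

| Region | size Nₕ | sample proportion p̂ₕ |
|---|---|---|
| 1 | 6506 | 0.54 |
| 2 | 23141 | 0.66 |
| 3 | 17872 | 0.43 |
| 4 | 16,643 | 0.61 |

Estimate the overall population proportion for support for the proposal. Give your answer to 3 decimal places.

Wₕ = Nₕ/N with N = 64162: 0.1014, 0.3607, 0.2785, 0.2594.
p̂_st = 0.1014·0.54 + 0.3607·0.66 + 0.2785·0.43 + 0.2594·0.61 ≈ 0.57080... → 0.571.

0.571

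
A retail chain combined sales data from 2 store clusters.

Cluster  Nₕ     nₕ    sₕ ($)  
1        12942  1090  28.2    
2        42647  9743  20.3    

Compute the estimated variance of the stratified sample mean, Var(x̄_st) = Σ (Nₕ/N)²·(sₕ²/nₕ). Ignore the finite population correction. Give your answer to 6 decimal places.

N = 55589; Wₕ = Nₕ/N.
cluster 1: (12942/55589)²·28.2²/1090 = 0.039545474
cluster 2: (42647/55589)²·20.3²/9743 = 0.024894226
Sum = 0.064439700 → 0.064440.

0.064440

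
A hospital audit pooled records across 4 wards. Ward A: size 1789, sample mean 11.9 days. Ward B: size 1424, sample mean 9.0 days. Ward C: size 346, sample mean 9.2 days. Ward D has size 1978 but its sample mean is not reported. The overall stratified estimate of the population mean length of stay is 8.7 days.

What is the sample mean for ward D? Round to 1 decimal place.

Σ Nₕx̄ₕ = N·μ, so 1978·x̄_D = 5537·8.7 − (1789·11.9 + 1424·9.0 + 346·9.2).
= 48171.9 − 37288.3 = 10883.6.
x̄_D = 10883.6 / 1978 = 5.502... → 5.5.

5.5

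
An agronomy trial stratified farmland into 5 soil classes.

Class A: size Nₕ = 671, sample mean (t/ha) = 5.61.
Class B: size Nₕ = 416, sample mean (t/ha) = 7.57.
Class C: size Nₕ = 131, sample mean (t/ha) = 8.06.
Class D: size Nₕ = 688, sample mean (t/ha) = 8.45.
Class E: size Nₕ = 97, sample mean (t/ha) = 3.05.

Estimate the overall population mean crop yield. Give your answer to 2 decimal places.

N = 2003; weights Wₕ = Nₕ/N = (0.3350, 0.2077, 0.0654, 0.3435, 0.0484).
x̄_st = Σ Wₕ·x̄ₕ = 0.3350·5.61 + 0.2077·7.57 + 0.0654·8.06 + 0.3435·8.45 + 0.0484·3.05 ≈ 7.0288...
→ 7.03.

7.03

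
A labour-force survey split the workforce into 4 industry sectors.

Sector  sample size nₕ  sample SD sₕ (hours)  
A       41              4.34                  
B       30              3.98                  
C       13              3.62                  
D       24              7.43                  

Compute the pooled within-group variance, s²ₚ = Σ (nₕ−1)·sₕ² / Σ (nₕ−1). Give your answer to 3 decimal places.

A: (41−1)·4.34² = 40·18.8356 = 753.424
B: (30−1)·3.98² = 29·15.8404 = 459.3716
C: (13−1)·3.62² = 12·13.1044 = 157.2528
D: (24−1)·7.43² = 23·55.2049 = 1269.7127
Numerator = 2639.7611; denominator = Σ(nₕ−1) = 104.
s²ₚ = 2639.7611/104 = 25.38232... → 25.382.

25.382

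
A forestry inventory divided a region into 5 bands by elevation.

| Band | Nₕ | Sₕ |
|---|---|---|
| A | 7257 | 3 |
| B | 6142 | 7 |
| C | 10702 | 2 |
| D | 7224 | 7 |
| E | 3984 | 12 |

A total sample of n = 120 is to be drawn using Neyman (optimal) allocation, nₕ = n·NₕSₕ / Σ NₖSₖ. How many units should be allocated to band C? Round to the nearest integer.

Σ NₕSₕ = 7257·3 + 6142·7 + 10702·2 + 7224·7 + 3984·12 = 184545.
Share for C: 21404/184545 = 0.11598.
n_C = 120 × 0.11598 = 13.918... → 14.

14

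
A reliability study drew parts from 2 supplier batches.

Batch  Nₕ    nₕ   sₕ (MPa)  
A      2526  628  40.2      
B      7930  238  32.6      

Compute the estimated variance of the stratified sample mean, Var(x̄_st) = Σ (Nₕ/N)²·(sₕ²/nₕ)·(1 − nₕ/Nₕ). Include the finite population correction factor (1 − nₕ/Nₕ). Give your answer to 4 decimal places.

N = 10456; Wₕ = Nₕ/N.
batch A: (2526/10456)²·40.2²/628·(1 − 628/2526) = 0.1128472
batch B: (7930/10456)²·32.6²/238·(1 − 238/7930) = 2.4913776
Sum = 2.6042248 → 2.6042.

2.6042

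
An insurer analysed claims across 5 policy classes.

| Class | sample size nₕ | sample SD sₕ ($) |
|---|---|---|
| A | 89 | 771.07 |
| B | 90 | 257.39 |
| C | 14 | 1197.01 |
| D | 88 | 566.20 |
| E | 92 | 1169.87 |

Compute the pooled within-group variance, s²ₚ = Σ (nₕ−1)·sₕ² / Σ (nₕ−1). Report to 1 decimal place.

623033.3

Degrees of freedom: 88 + 89 + 13 + 87 + 91 = 368.
Σ(nₕ−1)sₕ² = 88·594548.9449 + 89·66249.6121 + 13·1432832.9401 + 87·320582.44 + 91·1368595.8169 = 229276242.4673.
s²ₚ = 229276242.4673 / 368 = 623033.268... → 623033.3.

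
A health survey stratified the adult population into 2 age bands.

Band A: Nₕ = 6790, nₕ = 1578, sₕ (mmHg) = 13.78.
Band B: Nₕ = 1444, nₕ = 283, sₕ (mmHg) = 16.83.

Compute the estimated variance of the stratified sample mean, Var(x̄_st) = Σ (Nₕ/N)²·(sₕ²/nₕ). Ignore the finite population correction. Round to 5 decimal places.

0.11261

N = 8234. Term for each stratum: Wₕ²sₕ²/nₕ.
Var(x̄_st) = 0.08182938 + 0.03078183 = 0.11261121 → 0.11261.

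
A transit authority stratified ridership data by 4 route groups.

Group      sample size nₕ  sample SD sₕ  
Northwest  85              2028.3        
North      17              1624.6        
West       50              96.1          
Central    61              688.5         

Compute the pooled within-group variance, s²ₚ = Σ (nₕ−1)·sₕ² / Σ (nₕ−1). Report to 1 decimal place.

1993778.6

Degrees of freedom: 84 + 16 + 49 + 60 = 209.
Σ(nₕ−1)sₕ² = 84·4114000.89 + 16·2639325.16 + 49·9235.21 + 60·474032.25 = 416699737.61.
s²ₚ = 416699737.61 / 209 = 1993778.649... → 1993778.6.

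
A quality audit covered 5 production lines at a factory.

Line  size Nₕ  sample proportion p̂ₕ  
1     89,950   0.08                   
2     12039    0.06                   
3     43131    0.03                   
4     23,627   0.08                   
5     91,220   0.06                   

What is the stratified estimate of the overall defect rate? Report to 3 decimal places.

0.064

Wₕ = Nₕ/N with N = 259967: 0.3460, 0.0463, 0.1659, 0.0909, 0.3509.
p̂_st = 0.3460·0.08 + 0.0463·0.06 + 0.1659·0.03 + 0.0909·0.08 + 0.3509·0.06 ≈ 0.06376... → 0.064.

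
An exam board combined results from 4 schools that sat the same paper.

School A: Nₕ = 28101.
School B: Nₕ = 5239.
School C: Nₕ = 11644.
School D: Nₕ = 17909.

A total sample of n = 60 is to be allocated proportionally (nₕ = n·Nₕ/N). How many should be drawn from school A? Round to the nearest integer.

Share of school A = 28101/62893 = 0.44681.
Allocate 60 × 0.44681 = 26.808... → 27.

27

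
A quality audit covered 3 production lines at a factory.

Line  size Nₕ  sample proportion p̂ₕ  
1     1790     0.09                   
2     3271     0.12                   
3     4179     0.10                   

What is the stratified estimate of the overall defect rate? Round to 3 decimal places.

0.105

N = 1790 + 3271 + 4179 = 9240.
Overall proportion = Σ (Nₕ/N)·p̂ₕ.
Σ Nₕp̂ₕ = 161.1 + 392.52 + 417.9 = 971.52.
971.52 / 9240 = 0.10514... → 0.105.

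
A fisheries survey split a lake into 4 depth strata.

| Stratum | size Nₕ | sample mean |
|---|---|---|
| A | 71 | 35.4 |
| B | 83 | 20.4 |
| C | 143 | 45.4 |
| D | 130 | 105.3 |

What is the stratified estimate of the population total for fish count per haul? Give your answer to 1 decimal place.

24387.8

Estimate total by summing Nₕ·x̄ₕ over strata.
71·35.4 + 83·20.4 + 143·45.4 + 130·105.3 = 2513.4 + 1693.2 + 6492.2 + 13689 = 24387.8.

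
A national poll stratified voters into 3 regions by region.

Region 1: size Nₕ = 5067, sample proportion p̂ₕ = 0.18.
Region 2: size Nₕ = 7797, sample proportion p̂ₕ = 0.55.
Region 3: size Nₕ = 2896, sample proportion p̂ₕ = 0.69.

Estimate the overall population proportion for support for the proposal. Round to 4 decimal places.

Wₕ = Nₕ/N with N = 15760: 0.3215, 0.4947, 0.1838.
p̂_st = 0.3215·0.18 + 0.4947·0.55 + 0.1838·0.69 ≈ 0.456767... → 0.4568.

0.4568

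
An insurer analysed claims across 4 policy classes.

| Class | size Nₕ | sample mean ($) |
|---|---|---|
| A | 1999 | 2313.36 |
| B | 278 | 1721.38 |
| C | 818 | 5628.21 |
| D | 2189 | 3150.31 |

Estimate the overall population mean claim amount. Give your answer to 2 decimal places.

N = 1999 + 278 + 818 + 2189 = 5284.
Weight each subgroup mean by Nₕ/N and sum.
Σ Nₕx̄ₕ = 1999·2313.36 + 278·1721.38 + 818·5628.21 + 2189·3150.31 = 4624406.64 + 478543.64 + 4603875.78 + 6896028.59 = 16602854.65.
Divide by N: 16602854.65 / 5284 = 3142.0997... → 3142.10.

3142.10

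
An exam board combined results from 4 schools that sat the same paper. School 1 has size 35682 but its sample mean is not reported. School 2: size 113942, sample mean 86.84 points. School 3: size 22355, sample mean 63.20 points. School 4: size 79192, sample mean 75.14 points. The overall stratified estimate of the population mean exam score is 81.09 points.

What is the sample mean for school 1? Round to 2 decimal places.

87.14

Σ Nₕx̄ₕ = N·μ, so 35682·x̄_1 = 251171·81.09 − (113942·86.84 + 22355·63.20 + 79192·75.14).
= 20367456.39 − 17258046.16 = 3109410.23.
x̄_1 = 3109410.23 / 35682 = 87.1423... → 87.14.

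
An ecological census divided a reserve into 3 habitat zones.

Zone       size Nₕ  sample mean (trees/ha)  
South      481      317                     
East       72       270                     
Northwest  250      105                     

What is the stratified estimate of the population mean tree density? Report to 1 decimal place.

246.8

N = 803; weights Wₕ = Nₕ/N = (0.5990, 0.0897, 0.3113).
x̄_st = Σ Wₕ·x̄ₕ = 0.5990·317 + 0.0897·270 + 0.3113·105 ≈ 246.783...
→ 246.8.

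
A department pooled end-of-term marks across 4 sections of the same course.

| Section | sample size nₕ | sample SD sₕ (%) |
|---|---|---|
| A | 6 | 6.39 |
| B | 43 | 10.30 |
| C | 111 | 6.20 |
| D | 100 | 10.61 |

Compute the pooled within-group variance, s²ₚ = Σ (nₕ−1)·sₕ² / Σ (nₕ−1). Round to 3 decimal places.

Degrees of freedom: 5 + 42 + 110 + 99 = 256.
Σ(nₕ−1)sₕ² = 5·40.8321 + 42·106.09 + 110·38.44 + 99·112.5721 = 20032.9784.
s²ₚ = 20032.9784 / 256 = 78.25382... → 78.254.

78.254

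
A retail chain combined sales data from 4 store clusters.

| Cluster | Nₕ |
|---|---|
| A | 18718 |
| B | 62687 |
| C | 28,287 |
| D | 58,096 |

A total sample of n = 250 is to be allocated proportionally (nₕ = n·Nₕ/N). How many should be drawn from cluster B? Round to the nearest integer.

N = 18718 + 62687 + 28287 + 58096 = 167788.
n_B = 250·62687/167788 = 93.402... → 93.

93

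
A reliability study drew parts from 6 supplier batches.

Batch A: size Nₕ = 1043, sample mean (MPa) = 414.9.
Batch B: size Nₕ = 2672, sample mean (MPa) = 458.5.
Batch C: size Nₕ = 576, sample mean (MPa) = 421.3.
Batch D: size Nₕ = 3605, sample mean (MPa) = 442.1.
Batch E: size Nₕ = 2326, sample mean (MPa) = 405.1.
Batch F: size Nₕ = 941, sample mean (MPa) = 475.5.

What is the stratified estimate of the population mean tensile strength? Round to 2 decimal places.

N = 1043 + 2672 + 576 + 3605 + 2326 + 941 = 11163.
Overall mean = Σ (Nₕ/N)·x̄ₕ — weight by population share, not a simple average.
Σ Nₕx̄ₕ = 1043·414.9 + 2672·458.5 + 576·421.3 + 3605·442.1 + 2326·405.1 + 941·475.5 = 432740.7 + 1225112 + 242668.8 + 1593770.5 + 942262.6 + 447445.5 = 4884000.1.
Divide by N: 4884000.1 / 11163 = 437.5168... → 437.52.

437.52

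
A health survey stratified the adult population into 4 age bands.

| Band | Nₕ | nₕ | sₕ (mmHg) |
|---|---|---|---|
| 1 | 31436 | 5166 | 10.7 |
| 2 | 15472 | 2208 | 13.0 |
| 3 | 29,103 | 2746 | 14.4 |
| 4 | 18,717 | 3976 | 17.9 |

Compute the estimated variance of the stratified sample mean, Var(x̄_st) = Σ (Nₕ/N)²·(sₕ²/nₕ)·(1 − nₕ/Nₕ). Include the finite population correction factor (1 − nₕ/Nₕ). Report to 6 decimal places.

0.012723

N = 94728. Term for each stratum: Wₕ²sₕ²/nₕ·(1−nₕ/Nₕ).
Var(x̄_st) = 0.002039594 + 0.001750459 + 0.006455077 + 0.002477799 = 0.012722930 → 0.012723.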